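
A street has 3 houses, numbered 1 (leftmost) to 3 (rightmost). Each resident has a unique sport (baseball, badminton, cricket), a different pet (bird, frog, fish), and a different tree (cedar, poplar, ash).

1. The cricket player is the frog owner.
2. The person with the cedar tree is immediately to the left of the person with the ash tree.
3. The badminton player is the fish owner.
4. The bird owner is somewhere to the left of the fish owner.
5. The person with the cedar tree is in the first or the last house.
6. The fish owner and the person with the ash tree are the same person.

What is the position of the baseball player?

Clue 5 places the person with the cedar tree in house 1.
The person with the ash tree is in house 2 (clue 2).
The fish owner is in house 2 (clue 6).
So house 3 gets frog for pet.
House 3 tree: only poplar fits.
Clue 1: the cricket player is in house 3.
From clue 3, the badminton player must be in house 2.
The only sport still possible for house 1 is baseball.
That leaves bird as the pet for house 1.
So: house 1 = baseball/bird/cedar, house 2 = badminton/fish/ash, house 3 = cricket/frog/poplar.

1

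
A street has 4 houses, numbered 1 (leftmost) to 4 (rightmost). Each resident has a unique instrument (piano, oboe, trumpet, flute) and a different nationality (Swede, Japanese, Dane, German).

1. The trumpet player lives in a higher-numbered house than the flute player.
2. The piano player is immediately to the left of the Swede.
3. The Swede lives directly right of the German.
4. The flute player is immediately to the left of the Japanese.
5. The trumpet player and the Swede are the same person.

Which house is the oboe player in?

2

The flute player is narrowed to house 1 or 2 or 3; consider each.
Placing it in house 2 and house 3 leads to a contradiction, so it's in house 1.
From clue 4, the Japanese must be in house 2.
Clue 3: the Swede is in house 4.
Clue 3: the German is in house 3.
Clue 5: the trumpet player is in house 4.
The only nationality still possible for house 1 is Dane.
From clue 2, the piano player must be in house 3.
The only instrument still possible for house 2 is oboe.
So: house 1 = flute/Dane, house 2 = oboe/Japanese, house 3 = piano/German, house 4 = trumpet/Swede.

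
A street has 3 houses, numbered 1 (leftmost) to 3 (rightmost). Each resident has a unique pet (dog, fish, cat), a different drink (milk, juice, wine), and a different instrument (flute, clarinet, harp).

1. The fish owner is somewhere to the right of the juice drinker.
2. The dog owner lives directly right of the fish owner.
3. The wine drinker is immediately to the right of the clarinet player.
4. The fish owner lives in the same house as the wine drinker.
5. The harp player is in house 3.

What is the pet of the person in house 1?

The dog owner is in house 3 (clue 2).
Clue 2: the fish owner is in house 2.
The wine drinker is in house 2 (clue 4).
Clue 5 places the harp player in house 3.
So house 1 gets cat for pet.
House 3 drink: only milk fits.
By clue 3, the clarinet player is in house 1.
House 1's drink must be juice (nothing else left).
House 2's instrument must be flute (nothing else left).
So: house 1 = cat/juice/clarinet, house 2 = fish/wine/flute, house 3 = dog/milk/harp.

cat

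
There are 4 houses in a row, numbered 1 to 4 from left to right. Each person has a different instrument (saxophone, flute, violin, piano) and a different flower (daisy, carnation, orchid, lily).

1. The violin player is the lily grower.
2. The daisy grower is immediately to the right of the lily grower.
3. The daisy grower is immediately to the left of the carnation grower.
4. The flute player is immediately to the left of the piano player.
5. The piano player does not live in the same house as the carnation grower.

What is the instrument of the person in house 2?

saxophone

The violin player is narrowed to house 1 or 2; consider each.
Placing it in house 2 leads to a contradiction, so it's in house 1.
Clue 1: the lily grower is in house 1.
The daisy grower is in house 2 (clue 2).
Clue 3: the carnation grower is in house 3.
The only flower still possible for house 4 is orchid.
Clue 4: the flute player is in house 3.
Clue 4 places the piano player in house 4.
The only instrument still possible for house 2 is saxophone.
So: house 1 = violin/lily, house 2 = saxophone/daisy, house 3 = flute/carnation, house 4 = piano/orchid.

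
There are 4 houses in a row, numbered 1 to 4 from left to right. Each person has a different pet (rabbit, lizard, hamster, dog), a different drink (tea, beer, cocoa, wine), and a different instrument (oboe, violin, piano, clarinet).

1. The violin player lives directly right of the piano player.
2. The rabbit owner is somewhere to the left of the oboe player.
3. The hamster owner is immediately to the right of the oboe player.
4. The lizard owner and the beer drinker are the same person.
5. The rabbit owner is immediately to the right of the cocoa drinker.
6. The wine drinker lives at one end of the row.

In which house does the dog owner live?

1

Clue 2: the rabbit owner is in house 2.
The oboe player is in house 3 (clue 2).
By clue 3, the hamster owner is in house 4.
Clue 5 places the cocoa drinker in house 1.
The only drink still possible for house 4 is wine.
Clue 1 places the violin player in house 2.
From clue 1, the piano player must be in house 1.
From clue 4, the lizard owner must be in house 3.
Clue 4 places the beer drinker in house 3.
House 1 pet: only dog fits.
The only drink still possible for house 2 is tea.
House 4's instrument must be clarinet (nothing else left).
So: house 1 = dog/cocoa/piano, house 2 = rabbit/tea/violin, house 3 = lizard/beer/oboe, house 4 = hamster/wine/clarinet.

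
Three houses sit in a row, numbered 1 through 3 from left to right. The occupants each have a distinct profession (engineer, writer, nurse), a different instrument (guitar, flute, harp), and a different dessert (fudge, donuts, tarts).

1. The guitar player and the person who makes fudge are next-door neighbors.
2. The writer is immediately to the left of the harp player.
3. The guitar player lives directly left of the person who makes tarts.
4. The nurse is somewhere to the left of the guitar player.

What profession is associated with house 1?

nurse

From clue 4, the nurse must be in house 1.
From clue 4, the guitar player must be in house 2.
So house 3 gets engineer for profession.
The only instrument still possible for house 1 is flute.
The only instrument still possible for house 3 is harp.
The person who makes tarts is in house 3 (clue 3).
That leaves writer as the profession for house 2.
House 2 dessert: only donuts fits.
The only dessert still possible for house 1 is fudge.
So: house 1 = nurse/flute/fudge, house 2 = writer/guitar/donuts, house 3 = engineer/harp/tarts.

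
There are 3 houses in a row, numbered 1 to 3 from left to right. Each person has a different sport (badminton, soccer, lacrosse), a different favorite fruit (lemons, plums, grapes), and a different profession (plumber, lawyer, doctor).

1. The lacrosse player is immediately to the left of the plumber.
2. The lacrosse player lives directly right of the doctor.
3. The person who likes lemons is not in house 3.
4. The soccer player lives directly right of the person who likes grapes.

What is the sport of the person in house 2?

lacrosse

The lacrosse player is in house 2 (clue 2).
Clue 2: the doctor is in house 1.
House 1's sport must be badminton (nothing else left).
The only sport still possible for house 3 is soccer.
That leaves plums as the favorite fruit for house 3.
Clue 1: the plumber is in house 3.
From clue 4, the person who likes grapes must be in house 2.
The only favorite fruit still possible for house 1 is lemons.
House 2 profession: only lawyer fits.
So: house 1 = badminton/lemons/doctor, house 2 = lacrosse/grapes/lawyer, house 3 = soccer/plums/plumber.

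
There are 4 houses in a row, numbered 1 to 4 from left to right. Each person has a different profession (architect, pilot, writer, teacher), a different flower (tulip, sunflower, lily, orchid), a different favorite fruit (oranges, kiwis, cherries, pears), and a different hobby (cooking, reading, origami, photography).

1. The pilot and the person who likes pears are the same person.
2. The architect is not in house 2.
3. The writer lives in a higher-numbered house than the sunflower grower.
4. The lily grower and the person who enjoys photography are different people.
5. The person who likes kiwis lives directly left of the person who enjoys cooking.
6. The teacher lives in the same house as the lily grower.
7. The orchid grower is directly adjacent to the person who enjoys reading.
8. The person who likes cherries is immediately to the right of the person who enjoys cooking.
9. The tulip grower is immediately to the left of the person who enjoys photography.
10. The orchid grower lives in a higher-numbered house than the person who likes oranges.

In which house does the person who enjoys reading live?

The person who likes cherries is narrowed to house 3 or 4; consider each.
Placing it in house 4 leads to a contradiction, so it's in house 3.
Clue 8 places the person who enjoys cooking in house 2.
That leaves pears as the favorite fruit for house 4.
From clue 1, the pilot must be in house 4.
From clue 5, the person who likes kiwis must be in house 1.
That leaves oranges as the favorite fruit for house 2.
House 4 flower: only orchid fits.
The person who enjoys reading is in house 3 (clue 7).
House 1's hobby must be origami (nothing else left).
That leaves photography as the hobby for house 4.
Clue 9: the tulip grower is in house 3.
The architect is narrowed to house 1 or 3; consider each.
Placing it in house 3 leads to a contradiction, so it's in house 1.
That leaves teacher as the profession for house 2.
That leaves writer as the profession for house 3.
Clue 6 places the lily grower in house 2.
So house 1 gets sunflower for flower.
So: house 1 = architect/sunflower/kiwis/origami, house 2 = teacher/lily/oranges/cooking, house 3 = writer/tulip/cherries/reading, house 4 = pilot/orchid/pears/photography.

3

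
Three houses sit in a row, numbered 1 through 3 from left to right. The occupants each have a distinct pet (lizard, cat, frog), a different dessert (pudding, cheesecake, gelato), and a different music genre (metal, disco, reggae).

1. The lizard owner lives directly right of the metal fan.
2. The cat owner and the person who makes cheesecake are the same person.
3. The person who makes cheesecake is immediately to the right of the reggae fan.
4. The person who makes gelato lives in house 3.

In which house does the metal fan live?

By clue 4, the person who makes gelato is in house 3.
House 1's dessert must be pudding (nothing else left).
The only dessert still possible for house 2 is cheesecake.
House 3 music genre: only disco fits.
Clue 2: the cat owner is in house 2.
Clue 3: the reggae fan is in house 1.
House 1 pet: only frog fits.
House 3 pet: only lizard fits.
House 2 music genre: only metal fits.
So: house 1 = frog/pudding/reggae, house 2 = cat/cheesecake/metal, house 3 = lizard/gelato/disco.

2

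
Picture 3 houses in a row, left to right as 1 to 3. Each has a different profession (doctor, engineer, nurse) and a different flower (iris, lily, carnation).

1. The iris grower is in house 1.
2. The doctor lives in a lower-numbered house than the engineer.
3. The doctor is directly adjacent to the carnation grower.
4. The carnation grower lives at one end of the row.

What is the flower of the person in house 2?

The iris grower is in house 1 (clue 1).
House 2 flower: only lily fits.
The only flower still possible for house 3 is carnation.
From clue 3, the doctor must be in house 2.
That leaves nurse as the profession for house 1.
House 3 profession: only engineer fits.
So: house 1 = nurse/iris, house 2 = doctor/lily, house 3 = engineer/carnation.

lily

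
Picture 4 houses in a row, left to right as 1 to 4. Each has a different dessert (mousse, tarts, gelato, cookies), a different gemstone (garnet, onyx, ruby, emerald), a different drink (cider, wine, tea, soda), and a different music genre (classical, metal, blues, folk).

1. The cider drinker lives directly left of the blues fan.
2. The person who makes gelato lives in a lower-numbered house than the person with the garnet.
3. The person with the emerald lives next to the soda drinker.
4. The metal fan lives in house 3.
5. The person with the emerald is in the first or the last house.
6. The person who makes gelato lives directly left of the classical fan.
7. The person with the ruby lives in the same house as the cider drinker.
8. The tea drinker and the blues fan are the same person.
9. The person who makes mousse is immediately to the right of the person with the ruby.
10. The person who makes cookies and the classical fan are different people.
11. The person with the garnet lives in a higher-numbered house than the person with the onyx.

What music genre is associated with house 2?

classical

From clue 4, the metal fan must be in house 3.
So house 1 gets folk for music genre.
The person who makes gelato is narrowed to house 1 or 3; consider each.
Placing it in house 3 leads to a contradiction, so it's in house 1.
By clue 6, the classical fan is in house 2.
So house 4 gets blues for music genre.
The cider drinker is in house 3 (clue 1).
By clue 7, the person with the ruby is in house 3.
Clue 8 places the tea drinker in house 4.
Clue 9 places the person who makes mousse in house 4.
So house 2 gets tarts for dessert.
House 3 dessert: only cookies fits.
The only drink still possible for house 1 is wine.
So house 2 gets soda for drink.
By clue 3, the person with the emerald is in house 1.
So house 4 gets garnet for gemstone.
House 2's gemstone must be onyx (nothing else left).
So: house 1 = gelato/emerald/wine/folk, house 2 = tarts/onyx/soda/classical, house 3 = cookies/ruby/cider/metal, house 4 = mousse/garnet/tea/blues.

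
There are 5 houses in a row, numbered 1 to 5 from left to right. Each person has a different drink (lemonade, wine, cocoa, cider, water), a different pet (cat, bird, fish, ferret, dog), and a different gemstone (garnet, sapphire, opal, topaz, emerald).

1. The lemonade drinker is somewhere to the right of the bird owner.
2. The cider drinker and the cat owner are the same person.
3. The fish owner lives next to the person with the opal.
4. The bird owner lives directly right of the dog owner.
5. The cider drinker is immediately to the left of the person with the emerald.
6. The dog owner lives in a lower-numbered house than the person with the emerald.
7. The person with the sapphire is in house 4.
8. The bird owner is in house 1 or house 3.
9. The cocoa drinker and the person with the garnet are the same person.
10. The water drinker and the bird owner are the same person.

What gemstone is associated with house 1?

garnet

By clue 7, the person with the sapphire is in house 4.
Clue 8 places the bird owner in house 3.
Clue 10 places the water drinker in house 3.
From clue 4, the dog owner must be in house 2.
So house 5 gets ferret for pet.
By clue 5, the cider drinker is in house 4.
Clue 5 places the person with the emerald in house 5.
Clue 2 places the cat owner in house 4.
House 5's drink must be lemonade (nothing else left).
So house 1 gets fish for pet.
By clue 3, the person with the opal is in house 2.
House 3's gemstone must be topaz (nothing else left).
Clue 9 places the cocoa drinker in house 1.
That leaves wine as the drink for house 2.
The only gemstone still possible for house 1 is garnet.
So: house 1 = cocoa/fish/garnet, house 2 = wine/dog/opal, house 3 = water/bird/topaz, house 4 = cider/cat/sapphire, house 5 = lemonade/ferret/emerald.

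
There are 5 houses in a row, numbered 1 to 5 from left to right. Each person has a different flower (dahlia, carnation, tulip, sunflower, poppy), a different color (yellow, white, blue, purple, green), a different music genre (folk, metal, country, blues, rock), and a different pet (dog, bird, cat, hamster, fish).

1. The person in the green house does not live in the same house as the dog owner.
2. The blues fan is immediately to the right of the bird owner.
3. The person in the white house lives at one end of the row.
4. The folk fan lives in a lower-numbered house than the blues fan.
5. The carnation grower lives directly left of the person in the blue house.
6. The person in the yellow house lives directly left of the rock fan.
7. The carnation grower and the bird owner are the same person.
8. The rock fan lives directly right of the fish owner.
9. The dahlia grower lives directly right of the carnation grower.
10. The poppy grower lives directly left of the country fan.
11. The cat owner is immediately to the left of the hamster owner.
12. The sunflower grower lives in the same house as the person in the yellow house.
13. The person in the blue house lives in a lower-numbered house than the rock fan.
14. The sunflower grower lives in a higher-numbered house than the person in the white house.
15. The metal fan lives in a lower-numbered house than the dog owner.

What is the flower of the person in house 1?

By clue 14, the person in the white house is in house 1.
House 5 flower: only tulip fits.
The carnation grower is narrowed to house 1 or 2 or 3; consider each.
Placing it in house 2 and house 3 leads to a contradiction, so it's in house 1.
Clue 5: the person in the blue house is in house 2.
Clue 7: the bird owner is in house 1.
By clue 9, the dahlia grower is in house 2.
From clue 2, the blues fan must be in house 2.
By clue 4, the folk fan is in house 1.
House 3's music genre must be metal (nothing else left).
House 2 pet: only cat fits.
From clue 11, the hamster owner must be in house 3.
So house 4 gets fish for pet.
House 5's pet must be dog (nothing else left).
The rock fan is in house 5 (clue 8).
House 5's color must be purple (nothing else left).
House 4's music genre must be country (nothing else left).
The person in the yellow house is in house 4 (clue 6).
Clue 10: the poppy grower is in house 3.
By clue 12, the sunflower grower is in house 4.
So house 3 gets green for color.
So: house 1 = carnation/white/folk/bird, house 2 = dahlia/blue/blues/cat, house 3 = poppy/green/metal/hamster, house 4 = sunflower/yellow/country/fish, house 5 = tulip/purple/rock/dog.

carnation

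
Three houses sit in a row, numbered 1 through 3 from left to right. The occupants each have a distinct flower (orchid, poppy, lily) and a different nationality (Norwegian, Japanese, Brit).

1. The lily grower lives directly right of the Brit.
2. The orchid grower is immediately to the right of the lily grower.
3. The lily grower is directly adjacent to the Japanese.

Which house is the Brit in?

Clue 2: the orchid grower is in house 3.
Clue 2 places the lily grower in house 2.
The only flower still possible for house 1 is poppy.
The Brit is in house 1 (clue 1).
House 2's nationality must be Norwegian (nothing else left).
So house 3 gets Japanese for nationality.
So: house 1 = poppy/Brit, house 2 = lily/Norwegian, house 3 = orchid/Japanese.

1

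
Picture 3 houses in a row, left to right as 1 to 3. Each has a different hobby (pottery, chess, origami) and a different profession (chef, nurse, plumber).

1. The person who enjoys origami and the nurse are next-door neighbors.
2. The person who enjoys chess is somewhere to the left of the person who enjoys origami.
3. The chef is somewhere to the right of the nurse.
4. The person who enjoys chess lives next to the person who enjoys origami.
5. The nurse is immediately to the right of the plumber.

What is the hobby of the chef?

origami

From clue 5, the nurse must be in house 2.
Clue 5: the plumber is in house 1.
The only profession still possible for house 3 is chef.
By clue 1, the person who enjoys origami is in house 3.
The person who enjoys chess is in house 2 (clue 4).
That leaves pottery as the hobby for house 1.
So: house 1 = pottery/plumber, house 2 = chess/nurse, house 3 = origami/chef.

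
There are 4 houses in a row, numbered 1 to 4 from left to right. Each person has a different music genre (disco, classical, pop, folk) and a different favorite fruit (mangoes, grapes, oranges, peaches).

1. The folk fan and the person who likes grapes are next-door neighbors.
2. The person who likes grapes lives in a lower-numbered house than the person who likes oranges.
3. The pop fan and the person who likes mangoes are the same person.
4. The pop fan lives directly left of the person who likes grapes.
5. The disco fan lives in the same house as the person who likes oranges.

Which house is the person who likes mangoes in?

1

The disco fan is narrowed to house 3 or 4; consider each.
Placing it in house 3 leads to a contradiction, so it's in house 4.
Clue 5: the person who likes oranges is in house 4.
The pop fan is narrowed to house 1 or 2; consider each.
Placing it in house 2 leads to a contradiction, so it's in house 1.
Clue 3 places the person who likes mangoes in house 1.
Clue 4 places the person who likes grapes in house 2.
That leaves peaches as the favorite fruit for house 3.
From clue 1, the folk fan must be in house 3.
House 2's music genre must be classical (nothing else left).
So: house 1 = pop/mangoes, house 2 = classical/grapes, house 3 = folk/peaches, house 4 = disco/oranges.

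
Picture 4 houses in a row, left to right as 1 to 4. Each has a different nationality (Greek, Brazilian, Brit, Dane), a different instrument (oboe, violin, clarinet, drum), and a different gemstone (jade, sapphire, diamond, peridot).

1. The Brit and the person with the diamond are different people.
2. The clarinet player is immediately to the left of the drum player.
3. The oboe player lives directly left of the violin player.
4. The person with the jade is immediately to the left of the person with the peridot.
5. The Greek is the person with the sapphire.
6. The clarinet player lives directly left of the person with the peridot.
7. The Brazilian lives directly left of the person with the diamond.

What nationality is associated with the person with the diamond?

Dane

The Brazilian is narrowed to house 1 or 2 or 3; consider each.
Placing it in house 1 and house 3 leads to a contradiction, so it's in house 2.
The person with the diamond is in house 3 (clue 7).
The person with the jade is in house 1 (clue 4).
The person with the peridot is in house 2 (clue 4).
Clue 6 places the clarinet player in house 1.
House 3 nationality: only Dane fits.
The only gemstone still possible for house 4 is sapphire.
From clue 2, the drum player must be in house 2.
Clue 5: the Greek is in house 4.
So house 1 gets Brit for nationality.
So house 4 gets violin for instrument.
That leaves oboe as the instrument for house 3.
So: house 1 = Brit/clarinet/jade, house 2 = Brazilian/drum/peridot, house 3 = Dane/oboe/diamond, house 4 = Greek/violin/sapphire.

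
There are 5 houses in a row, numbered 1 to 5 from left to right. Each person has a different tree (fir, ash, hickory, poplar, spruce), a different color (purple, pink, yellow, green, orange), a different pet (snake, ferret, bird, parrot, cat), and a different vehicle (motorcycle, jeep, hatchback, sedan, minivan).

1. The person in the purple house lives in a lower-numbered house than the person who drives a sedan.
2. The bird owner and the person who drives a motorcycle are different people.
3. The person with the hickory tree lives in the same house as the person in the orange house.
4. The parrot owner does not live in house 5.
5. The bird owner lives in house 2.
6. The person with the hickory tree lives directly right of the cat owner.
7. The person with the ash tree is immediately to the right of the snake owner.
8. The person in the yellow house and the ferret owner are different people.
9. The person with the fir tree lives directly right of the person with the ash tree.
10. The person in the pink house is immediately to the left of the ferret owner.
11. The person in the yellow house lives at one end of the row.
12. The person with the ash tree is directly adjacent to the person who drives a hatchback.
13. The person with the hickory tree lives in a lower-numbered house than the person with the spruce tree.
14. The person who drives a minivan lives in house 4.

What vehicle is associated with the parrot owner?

From clue 5, the bird owner must be in house 2.
Clue 14: the person who drives a minivan is in house 4.
House 1's tree must be poplar (nothing else left).
So house 5 gets ferret for pet.
Clue 8 places the person in the yellow house in house 1.
The person in the pink house is in house 4 (clue 10).
House 5 color: only green fits.
The only pet still possible for house 4 is parrot.
From clue 3, the person with the hickory tree must be in house 2.
From clue 3, the person in the orange house must be in house 2.
From clue 6, the cat owner must be in house 1.
House 3's color must be purple (nothing else left).
House 3 pet: only snake fits.
House 2 vehicle: only jeep fits.
The person who drives a sedan is in house 5 (clue 1).
The person with the fir tree is in house 5 (clue 9).
That leaves spruce as the tree for house 3.
So house 4 gets ash for tree.
House 1 vehicle: only motorcycle fits.
That leaves hatchback as the vehicle for house 3.
So: house 1 = poplar/yellow/cat/motorcycle, house 2 = hickory/orange/bird/jeep, house 3 = spruce/purple/snake/hatchback, house 4 = ash/pink/parrot/minivan, house 5 = fir/green/ferret/sedan.

minivan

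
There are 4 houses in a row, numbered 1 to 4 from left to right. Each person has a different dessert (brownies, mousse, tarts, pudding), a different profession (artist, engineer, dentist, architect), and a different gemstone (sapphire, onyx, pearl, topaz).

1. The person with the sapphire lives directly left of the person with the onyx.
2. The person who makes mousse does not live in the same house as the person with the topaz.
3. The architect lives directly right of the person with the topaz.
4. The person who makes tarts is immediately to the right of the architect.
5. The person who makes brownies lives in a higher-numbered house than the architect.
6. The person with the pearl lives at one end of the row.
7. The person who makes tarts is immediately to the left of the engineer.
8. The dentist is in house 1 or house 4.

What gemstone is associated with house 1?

topaz

Clue 7 places the person who makes tarts in house 3.
Clue 7: the engineer is in house 4.
The only profession still possible for house 1 is dentist.
Clue 4 places the architect in house 2.
House 4's dessert must be brownies (nothing else left).
The only profession still possible for house 3 is artist.
By clue 3, the person with the topaz is in house 1.
By clue 2, the person who makes mousse is in house 2.
So house 1 gets pudding for dessert.
House 2's gemstone must be sapphire (nothing else left).
So house 3 gets onyx for gemstone.
The only gemstone still possible for house 4 is pearl.
So: house 1 = pudding/dentist/topaz, house 2 = mousse/architect/sapphire, house 3 = tarts/artist/onyx, house 4 = brownies/engineer/pearl.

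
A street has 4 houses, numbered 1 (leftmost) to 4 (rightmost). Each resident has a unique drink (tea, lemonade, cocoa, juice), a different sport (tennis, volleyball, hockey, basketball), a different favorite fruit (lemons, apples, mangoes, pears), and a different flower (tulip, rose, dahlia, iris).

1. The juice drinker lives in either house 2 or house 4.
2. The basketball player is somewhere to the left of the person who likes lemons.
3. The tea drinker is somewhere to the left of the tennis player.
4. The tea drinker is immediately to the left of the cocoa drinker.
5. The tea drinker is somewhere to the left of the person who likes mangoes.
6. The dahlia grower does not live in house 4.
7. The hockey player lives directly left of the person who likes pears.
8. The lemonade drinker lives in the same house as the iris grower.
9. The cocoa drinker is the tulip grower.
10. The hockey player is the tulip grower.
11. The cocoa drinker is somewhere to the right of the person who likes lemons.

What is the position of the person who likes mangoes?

The only favorite fruit still possible for house 1 is apples.
By clue 9, the cocoa drinker is in house 3.
Clue 9 places the tulip grower in house 3.
By clue 10, the hockey player is in house 3.
The person who likes lemons is in house 2 (clue 11).
House 1's drink must be lemonade (nothing else left).
The only drink still possible for house 4 is juice.
From clue 2, the basketball player must be in house 1.
Clue 3 places the tennis player in house 4.
From clue 7, the person who likes pears must be in house 4.
From clue 8, the iris grower must be in house 1.
House 2's drink must be tea (nothing else left).
That leaves volleyball as the sport for house 2.
House 3's favorite fruit must be mangoes (nothing else left).
The only flower still possible for house 4 is rose.
The only flower still possible for house 2 is dahlia.
So: house 1 = lemonade/basketball/apples/iris, house 2 = tea/volleyball/lemons/dahlia, house 3 = cocoa/hockey/mangoes/tulip, house 4 = juice/tennis/pears/rose.

3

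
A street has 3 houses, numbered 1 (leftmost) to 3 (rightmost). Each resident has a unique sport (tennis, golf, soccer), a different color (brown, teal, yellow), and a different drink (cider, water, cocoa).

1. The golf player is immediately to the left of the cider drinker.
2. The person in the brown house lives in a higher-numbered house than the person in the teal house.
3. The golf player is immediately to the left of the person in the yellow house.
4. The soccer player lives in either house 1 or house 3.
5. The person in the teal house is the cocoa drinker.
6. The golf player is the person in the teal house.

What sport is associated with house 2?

tennis

The only color still possible for house 1 is teal.
By clue 5, the cocoa drinker is in house 1.
From clue 6, the golf player must be in house 1.
House 2 sport: only tennis fits.
That leaves soccer as the sport for house 3.
From clue 1, the cider drinker must be in house 2.
The person in the yellow house is in house 2 (clue 3).
So house 3 gets brown for color.
House 3 drink: only water fits.
So: house 1 = golf/teal/cocoa, house 2 = tennis/yellow/cider, house 3 = soccer/brown/water.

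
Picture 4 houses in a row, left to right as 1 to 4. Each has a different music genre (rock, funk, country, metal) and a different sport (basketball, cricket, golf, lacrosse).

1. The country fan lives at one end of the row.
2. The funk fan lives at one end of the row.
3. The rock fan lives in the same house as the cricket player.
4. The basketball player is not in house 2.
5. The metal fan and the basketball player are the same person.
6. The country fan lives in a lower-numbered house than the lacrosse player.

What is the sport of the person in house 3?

basketball

The country fan is in house 1 (clue 6).
So house 2 gets rock for music genre.
House 3 music genre: only metal fits.
So house 4 gets funk for music genre.
Clue 3: the cricket player is in house 2.
Clue 5: the basketball player is in house 3.
House 1 sport: only golf fits.
So house 4 gets lacrosse for sport.
So: house 1 = country/golf, house 2 = rock/cricket, house 3 = metal/basketball, house 4 = funk/lacrosse.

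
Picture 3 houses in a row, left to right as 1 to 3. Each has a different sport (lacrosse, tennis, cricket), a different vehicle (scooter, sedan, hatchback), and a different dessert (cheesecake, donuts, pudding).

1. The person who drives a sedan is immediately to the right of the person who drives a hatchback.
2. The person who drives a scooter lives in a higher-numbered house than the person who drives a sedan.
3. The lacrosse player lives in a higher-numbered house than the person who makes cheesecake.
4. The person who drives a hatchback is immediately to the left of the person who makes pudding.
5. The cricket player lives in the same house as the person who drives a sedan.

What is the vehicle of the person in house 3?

The person who drives a scooter is in house 3 (clue 2).
The person who drives a sedan is in house 2 (clue 2).
The cricket player is in house 2 (clue 5).
So house 1 gets tennis for sport.
The only sport still possible for house 3 is lacrosse.
So house 1 gets hatchback for vehicle.
By clue 4, the person who makes pudding is in house 2.
House 3's dessert must be donuts (nothing else left).
The only dessert still possible for house 1 is cheesecake.
So: house 1 = tennis/hatchback/cheesecake, house 2 = cricket/sedan/pudding, house 3 = lacrosse/scooter/donuts.

scooter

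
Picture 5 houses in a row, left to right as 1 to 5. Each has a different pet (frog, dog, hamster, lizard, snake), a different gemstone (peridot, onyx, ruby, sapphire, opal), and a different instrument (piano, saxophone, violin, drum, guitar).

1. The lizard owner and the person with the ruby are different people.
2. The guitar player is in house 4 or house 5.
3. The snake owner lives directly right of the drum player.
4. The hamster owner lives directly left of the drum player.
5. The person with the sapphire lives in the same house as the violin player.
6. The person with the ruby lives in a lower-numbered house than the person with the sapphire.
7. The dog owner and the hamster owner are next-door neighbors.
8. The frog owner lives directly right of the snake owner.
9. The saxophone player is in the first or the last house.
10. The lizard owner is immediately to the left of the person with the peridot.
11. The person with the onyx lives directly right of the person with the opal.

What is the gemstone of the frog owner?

So house 5 gets frog for pet.
Clue 8: the snake owner is in house 4.
Clue 3: the drum player is in house 3.
By clue 4, the hamster owner is in house 2.
The dog owner is narrowed to house 1 or 3; consider each.
Placing it in house 3 leads to a contradiction, so it's in house 1.
So house 3 gets lizard for pet.
The person with the peridot is in house 4 (clue 10).
That leaves onyx as the gemstone for house 3.
That leaves sapphire as the gemstone for house 5.
Clue 5: the violin player is in house 5.
By clue 11, the person with the opal is in house 2.
House 1 gemstone: only ruby fits.
House 2 instrument: only piano fits.
House 4's instrument must be guitar (nothing else left).
That leaves saxophone as the instrument for house 1.
So: house 1 = dog/ruby/saxophone, house 2 = hamster/opal/piano, house 3 = lizard/onyx/drum, house 4 = snake/peridot/guitar, house 5 = frog/sapphire/violin.

sapphire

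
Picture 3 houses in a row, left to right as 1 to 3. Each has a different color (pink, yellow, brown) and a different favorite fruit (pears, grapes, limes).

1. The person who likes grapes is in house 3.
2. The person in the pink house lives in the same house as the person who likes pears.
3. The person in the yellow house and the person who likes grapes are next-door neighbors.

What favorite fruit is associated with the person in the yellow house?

limes

From clue 1, the person who likes grapes must be in house 3.
Clue 3: the person in the yellow house is in house 2.
By clue 2, the person in the pink house is in house 1.
By clue 2, the person who likes pears is in house 1.
House 3's color must be brown (nothing else left).
That leaves limes as the favorite fruit for house 2.
So: house 1 = pink/pears, house 2 = yellow/limes, house 3 = brown/grapes.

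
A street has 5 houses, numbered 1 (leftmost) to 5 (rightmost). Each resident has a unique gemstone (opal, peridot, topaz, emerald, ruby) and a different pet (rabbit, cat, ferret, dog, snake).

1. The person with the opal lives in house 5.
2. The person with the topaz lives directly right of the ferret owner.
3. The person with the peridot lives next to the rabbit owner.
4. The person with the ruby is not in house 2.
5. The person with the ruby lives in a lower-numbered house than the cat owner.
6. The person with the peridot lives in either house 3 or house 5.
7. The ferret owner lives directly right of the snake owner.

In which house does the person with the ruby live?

1

Clue 1: the person with the opal is in house 5.
The only gemstone still possible for house 3 is peridot.
Clue 2 places the person with the topaz in house 4.
The ferret owner is in house 3 (clue 2).
The snake owner is in house 2 (clue 7).
House 1 gemstone: only ruby fits.
That leaves emerald as the gemstone for house 2.
House 1's pet must be dog (nothing else left).
House 5's pet must be cat (nothing else left).
The only pet still possible for house 4 is rabbit.
So: house 1 = ruby/dog, house 2 = emerald/snake, house 3 = peridot/ferret, house 4 = topaz/rabbit, house 5 = opal/cat.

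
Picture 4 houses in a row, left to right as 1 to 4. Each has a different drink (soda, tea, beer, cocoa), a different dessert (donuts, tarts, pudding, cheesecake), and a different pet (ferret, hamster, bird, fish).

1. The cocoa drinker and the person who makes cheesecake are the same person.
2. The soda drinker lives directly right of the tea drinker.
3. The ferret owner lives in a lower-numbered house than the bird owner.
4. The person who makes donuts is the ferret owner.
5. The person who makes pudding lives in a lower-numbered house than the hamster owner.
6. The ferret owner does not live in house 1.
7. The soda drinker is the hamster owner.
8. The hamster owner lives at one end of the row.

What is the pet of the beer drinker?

ferret

The hamster owner is in house 4 (clue 8).
House 1 pet: only fish fits.
From clue 3, the ferret owner must be in house 2.
From clue 3, the bird owner must be in house 3.
Clue 4 places the person who makes donuts in house 2.
By clue 7, the soda drinker is in house 4.
Clue 2: the tea drinker is in house 3.
That leaves cocoa as the drink for house 1.
The only drink still possible for house 2 is beer.
The only dessert still possible for house 4 is tarts.
By clue 1, the person who makes cheesecake is in house 1.
That leaves pudding as the dessert for house 3.
So: house 1 = cocoa/cheesecake/fish, house 2 = beer/donuts/ferret, house 3 = tea/pudding/bird, house 4 = soda/tarts/hamster.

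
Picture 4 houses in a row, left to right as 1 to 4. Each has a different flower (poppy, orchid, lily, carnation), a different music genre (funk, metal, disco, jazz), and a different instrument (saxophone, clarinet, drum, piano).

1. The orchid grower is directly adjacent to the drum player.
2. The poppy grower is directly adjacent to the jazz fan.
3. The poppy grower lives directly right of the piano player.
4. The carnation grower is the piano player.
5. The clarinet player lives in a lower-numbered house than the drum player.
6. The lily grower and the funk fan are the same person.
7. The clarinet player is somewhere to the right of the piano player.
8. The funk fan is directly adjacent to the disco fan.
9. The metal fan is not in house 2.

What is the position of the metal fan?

4

The carnation grower is narrowed to house 1 or 2; consider each.
Placing it in house 2 leads to a contradiction, so it's in house 1.
The piano player is in house 1 (clue 4).
From clue 3, the poppy grower must be in house 2.
So house 2 gets disco for music genre.
The funk fan is in house 3 (clue 8).
House 1's music genre must be jazz (nothing else left).
That leaves metal as the music genre for house 4.
By clue 6, the lily grower is in house 3.
House 4's flower must be orchid (nothing else left).
By clue 1, the drum player is in house 3.
From clue 5, the clarinet player must be in house 2.
House 4's instrument must be saxophone (nothing else left).
So: house 1 = carnation/jazz/piano, house 2 = poppy/disco/clarinet, house 3 = lily/funk/drum, house 4 = orchid/metal/saxophone.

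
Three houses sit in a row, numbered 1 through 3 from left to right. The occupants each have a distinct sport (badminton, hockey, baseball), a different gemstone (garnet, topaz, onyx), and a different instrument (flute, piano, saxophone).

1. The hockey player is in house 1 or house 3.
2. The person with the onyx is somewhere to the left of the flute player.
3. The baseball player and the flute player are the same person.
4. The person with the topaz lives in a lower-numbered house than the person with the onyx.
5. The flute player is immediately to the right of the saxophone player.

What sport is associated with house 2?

badminton

By clue 4, the person with the topaz is in house 1.
From clue 4, the person with the onyx must be in house 2.
House 3 gemstone: only garnet fits.
Clue 2: the flute player is in house 3.
The baseball player is in house 3 (clue 3).
By clue 5, the saxophone player is in house 2.
So house 2 gets badminton for sport.
That leaves piano as the instrument for house 1.
House 1's sport must be hockey (nothing else left).
So: house 1 = hockey/topaz/piano, house 2 = badminton/onyx/saxophone, house 3 = baseball/garnet/flute.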